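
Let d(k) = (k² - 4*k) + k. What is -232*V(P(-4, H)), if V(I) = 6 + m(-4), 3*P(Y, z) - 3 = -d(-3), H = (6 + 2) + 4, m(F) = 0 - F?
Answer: -2320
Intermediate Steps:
d(k) = k² - 3*k
m(F) = -F
H = 12 (H = 8 + 4 = 12)
P(Y, z) = -5 (P(Y, z) = 1 + (-(-3)*(-3 - 3))/3 = 1 + (-(-3)*(-6))/3 = 1 + (-1*18)/3 = 1 + (⅓)*(-18) = 1 - 6 = -5)
V(I) = 10 (V(I) = 6 - 1*(-4) = 6 + 4 = 10)
-232*V(P(-4, H)) = -232*10 = -2320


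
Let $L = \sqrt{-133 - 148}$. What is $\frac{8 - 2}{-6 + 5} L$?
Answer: $- 6 i \sqrt{281} \approx - 100.58 i$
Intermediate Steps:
$L = i \sqrt{281}$ ($L = \sqrt{-281} = i \sqrt{281} \approx 16.763 i$)
$\frac{8 - 2}{-6 + 5} L = \frac{8 - 2}{-6 + 5} i \sqrt{281} = \frac{6}{-1} i \sqrt{281} = 6 \left(-1\right) i \sqrt{281} = - 6 i \sqrt{281}$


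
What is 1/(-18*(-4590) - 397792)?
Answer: -1/315172 ≈ -3.1729e-6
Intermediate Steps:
1/(-18*(-4590) - 397792) = 1/(82620 - 397792) = 1/(-315172) = -1/315172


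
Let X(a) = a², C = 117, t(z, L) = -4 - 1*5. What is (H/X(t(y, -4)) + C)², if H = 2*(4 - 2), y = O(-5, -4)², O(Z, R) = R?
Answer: 89889361/6561 ≈ 13701.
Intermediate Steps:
y = 16 (y = (-4)² = 16)
t(z, L) = -9 (t(z, L) = -4 - 5 = -9)
H = 4 (H = 2*2 = 4)
(H/X(t(y, -4)) + C)² = (4/((-9)²) + 117)² = (4/81 + 117)² = (9481/81)² = 89889361/6561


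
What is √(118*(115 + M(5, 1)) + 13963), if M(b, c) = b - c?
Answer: √28005 ≈ 167.35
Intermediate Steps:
√(118*(115 + M(5, 1)) + 13963) = √(118*(115 + (5 - 1*1)) + 13963) = √(118*(115 + (5 - 1)) + 13963) = √(118*(115 + 4) + 13963) = √(118*119 + 13963) = √(14042 + 13963) = √28005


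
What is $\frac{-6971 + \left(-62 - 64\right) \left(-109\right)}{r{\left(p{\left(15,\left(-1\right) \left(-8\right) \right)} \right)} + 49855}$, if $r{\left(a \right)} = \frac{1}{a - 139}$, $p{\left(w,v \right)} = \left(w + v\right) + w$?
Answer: $\frac{683063}{5035354} \approx 0.13565$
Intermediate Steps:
$p{\left(w,v \right)} = v + 2 w$ ($p{\left(w,v \right)} = \left(v + w\right) + w = v + 2 w$)
$r{\left(a \right)} = \frac{1}{-139 + a}$
$\frac{-6971 + \left(-62 - 64\right) \left(-109\right)}{r{\left(p{\left(15,\left(-1\right) \left(-8\right) \right)} \right)} + 49855} = \frac{-6971 + \left(-62 - 64\right) \left(-109\right)}{\frac{1}{-139 + \left(\left(-1\right) \left(-8\right) + 2 \cdot 15\right)} + 49855} = \frac{-6971 - -13734}{\frac{1}{-139 + \left(8 + 30\right)} + 49855} = \frac{-6971 + 13734}{\frac{1}{-139 + 38} + 49855} = \frac{6763}{\frac{1}{-101} + 49855} = \frac{6763}{- \frac{1}{101} + 49855} = \frac{6763}{\frac{5035354}{101}} = 6763 \cdot \frac{101}{5035354} = \frac{683063}{5035354}$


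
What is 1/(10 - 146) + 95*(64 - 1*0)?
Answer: 826879/136 ≈ 6080.0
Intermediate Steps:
1/(10 - 146) + 95*(64 - 1*0) = 1/(-136) + 95*(64 + 0) = -1/136 + 95*64 = -1/136 + 6080 = 826879/136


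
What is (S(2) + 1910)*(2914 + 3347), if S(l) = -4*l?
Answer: 11908422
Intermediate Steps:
(S(2) + 1910)*(2914 + 3347) = (-4*2 + 1910)*(2914 + 3347) = (-8 + 1910)*6261 = 1902*6261 = 11908422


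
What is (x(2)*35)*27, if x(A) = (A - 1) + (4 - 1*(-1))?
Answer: 5670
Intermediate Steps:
x(A) = 4 + A (x(A) = (-1 + A) + (4 + 1) = (-1 + A) + 5 = 4 + A)
(x(2)*35)*27 = ((4 + 2)*35)*27 = (6*35)*27 = 210*27 = 5670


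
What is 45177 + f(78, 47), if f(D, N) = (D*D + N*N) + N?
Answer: 53517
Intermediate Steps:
f(D, N) = N + D² + N² (f(D, N) = (D² + N²) + N = N + D² + N²)
45177 + f(78, 47) = 45177 + (47 + 78² + 47²) = 45177 + (47 + 6084 + 2209) = 45177 + 8340 = 53517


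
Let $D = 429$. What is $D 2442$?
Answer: $1047618$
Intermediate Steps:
$D 2442 = 429 \cdot 2442 = 1047618$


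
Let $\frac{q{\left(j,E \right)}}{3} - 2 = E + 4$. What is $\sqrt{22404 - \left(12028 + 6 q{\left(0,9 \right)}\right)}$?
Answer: $\sqrt{10106} \approx 100.53$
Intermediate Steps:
$q{\left(j,E \right)} = 18 + 3 E$ ($q{\left(j,E \right)} = 6 + 3 \left(E + 4\right) = 6 + 3 \left(4 + E\right) = 6 + \left(12 + 3 E\right) = 18 + 3 E$)
$\sqrt{22404 - \left(12028 + 6 q{\left(0,9 \right)}\right)} = \sqrt{22404 - \left(12028 + 6 \left(18 + 3 \cdot 9\right)\right)} = \sqrt{22404 - \left(12028 + 6 \left(18 + 27\right)\right)} = \sqrt{22404 + \left(\left(69 - 270\right) - 12097\right)} = \sqrt{22404 - 12298} = \sqrt{10106}$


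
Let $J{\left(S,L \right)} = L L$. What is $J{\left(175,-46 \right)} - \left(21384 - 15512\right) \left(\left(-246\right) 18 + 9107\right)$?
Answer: $-27472972$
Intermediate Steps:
$J{\left(S,L \right)} = L^{2}$
$J{\left(175,-46 \right)} - \left(21384 - 15512\right) \left(\left(-246\right) 18 + 9107\right) = \left(-46\right)^{2} - \left(21384 - 15512\right) \left(\left(-246\right) 18 + 9107\right) = 2116 - 5872 \left(-4428 + 9107\right) = 2116 - 5872 \cdot 4679 = 2116 - 27475088 = -27472972$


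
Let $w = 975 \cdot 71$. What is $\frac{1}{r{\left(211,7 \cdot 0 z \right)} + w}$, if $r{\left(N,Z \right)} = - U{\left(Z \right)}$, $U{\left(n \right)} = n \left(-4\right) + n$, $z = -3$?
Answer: $\frac{1}{69225} \approx 1.4446 \cdot 10^{-5}$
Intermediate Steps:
$U{\left(n \right)} = - 3 n$ ($U{\left(n \right)} = - 4 n + n = - 3 n$)
$w = 69225$
$r{\left(N,Z \right)} = 3 Z$ ($r{\left(N,Z \right)} = - \left(-3\right) Z = 3 Z$)
$\frac{1}{r{\left(211,7 \cdot 0 z \right)} + w} = \frac{1}{3 \cdot 7 \cdot 0 \left(-3\right) + 69225} = \frac{1}{3 \cdot 0 \left(-3\right) + 69225} = \frac{1}{3 \cdot 0 + 69225} = \frac{1}{0 + 69225} = \frac{1}{69225}$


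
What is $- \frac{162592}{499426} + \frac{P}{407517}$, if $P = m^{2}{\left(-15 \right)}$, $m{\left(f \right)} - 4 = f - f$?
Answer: $- \frac{33125506624}{101762292621} \approx -0.32552$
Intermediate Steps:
$m{\left(f \right)} = 4$ ($m{\left(f \right)} = 4 + \left(f - f\right) = 4 + 0 = 4$)
$P = 16$ ($P = 4^{2} = 16$)
$- \frac{162592}{499426} + \frac{P}{407517} = - \frac{162592}{499426} + \frac{16}{407517} = \left(-162592\right) \frac{1}{499426} + 16 \cdot \frac{1}{407517} = - \frac{81296}{249713} + \frac{16}{407517} = - \frac{33125506624}{101762292621}$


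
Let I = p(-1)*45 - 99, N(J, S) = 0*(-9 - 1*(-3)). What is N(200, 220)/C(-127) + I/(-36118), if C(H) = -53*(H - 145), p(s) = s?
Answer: 72/18059 ≈ 0.0039869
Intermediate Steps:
N(J, S) = 0 (N(J, S) = 0*(-9 + 3) = 0*(-6) = 0)
I = -144 (I = -1*45 - 99 = -45 - 99 = -144)
C(H) = 7685 - 53*H (C(H) = -53*(-145 + H) = 7685 - 53*H)
N(200, 220)/C(-127) + I/(-36118) = 0/(7685 - 53*(-127)) - 144/(-36118) = 0/(7685 + 6731) - 144*(-1/36118) = 0/14416 + 72/18059 = 0*(1/14416) + 72/18059 = 0 + 72/18059 = 72/18059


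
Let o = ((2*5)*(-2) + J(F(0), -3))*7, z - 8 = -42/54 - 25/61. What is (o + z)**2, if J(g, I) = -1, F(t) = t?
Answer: 5923303369/301401 ≈ 19653.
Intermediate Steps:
z = 3740/549 (z = 8 + (-42/54 - 25/61) = 8 + (-42*1/54 - 25*1/61) = 8 + (-7/9 - 25/61) = 8 - 652/549 = 3740/549 ≈ 6.8124)
o = -147 (o = ((2*5)*(-2) - 1)*7 = (10*(-2) - 1)*7 = (-20 - 1)*7 = -21*7 = -147)
(o + z)**2 = (-147 + 3740/549)**2 = (-76963/549)**2 = 5923303369/301401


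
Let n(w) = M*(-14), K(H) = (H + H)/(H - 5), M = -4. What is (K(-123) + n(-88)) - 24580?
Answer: -1569413/64 ≈ -24522.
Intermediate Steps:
K(H) = 2*H/(-5 + H) (K(H) = (2*H)/(-5 + H) = 2*H/(-5 + H))
n(w) = 56 (n(w) = -4*(-14) = 56)
(K(-123) + n(-88)) - 24580 = (2*(-123)/(-5 - 123) + 56) - 24580 = (2*(-123)/(-128) + 56) - 24580 = (2*(-123)*(-1/128) + 56) - 24580 = (123/64 + 56) - 24580 = 3707/64 - 24580 = -1569413/64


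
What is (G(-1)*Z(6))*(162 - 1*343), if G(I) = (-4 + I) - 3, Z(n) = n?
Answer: 8688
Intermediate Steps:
G(I) = -7 + I
(G(-1)*Z(6))*(162 - 1*343) = ((-7 - 1)*6)*(162 - 1*343) = (-8*6)*(162 - 343) = -48*(-181) = 8688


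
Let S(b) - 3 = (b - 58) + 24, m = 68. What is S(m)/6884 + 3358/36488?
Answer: 764579/7849481 ≈ 0.097405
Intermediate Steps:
S(b) = -31 + b (S(b) = 3 + ((b - 58) + 24) = 3 + ((-58 + b) + 24) = 3 + (-34 + b) = -31 + b)
S(m)/6884 + 3358/36488 = (-31 + 68)/6884 + 3358/36488 = 37*(1/6884) + 3358*(1/36488) = 37/6884 + 1679/18244 = 764579/7849481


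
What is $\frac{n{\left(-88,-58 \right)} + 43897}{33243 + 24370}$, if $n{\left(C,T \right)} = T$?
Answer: $\frac{43839}{57613} \approx 0.76092$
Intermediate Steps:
$\frac{n{\left(-88,-58 \right)} + 43897}{33243 + 24370} = \frac{-58 + 43897}{33243 + 24370} = \frac{43839}{57613}$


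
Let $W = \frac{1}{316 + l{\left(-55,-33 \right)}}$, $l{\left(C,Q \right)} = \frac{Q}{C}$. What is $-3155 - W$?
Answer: $- \frac{4994370}{1583} \approx -3155.0$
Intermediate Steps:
$W = \frac{5}{1583}$ ($W = \frac{1}{316 - \frac{33}{-55}} = \frac{1}{316 - - \frac{3}{5}} = \frac{1}{316 + \frac{3}{5}} = \frac{1}{\frac{1583}{5}} = \frac{5}{1583} \approx 0.0031586$)
$-3155 - W = -3155 - \frac{5}{1583} = - \frac{4994370}{1583}$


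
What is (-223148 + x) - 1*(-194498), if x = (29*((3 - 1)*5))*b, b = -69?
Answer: -48660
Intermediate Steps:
x = -20010 (x = (29*((3 - 1)*5))*(-69) = (29*(2*5))*(-69) = (29*10)*(-69) = 290*(-69) = -20010)
(-223148 + x) - 1*(-194498) = (-223148 - 20010) - 1*(-194498) = -243158 + 194498 = -48660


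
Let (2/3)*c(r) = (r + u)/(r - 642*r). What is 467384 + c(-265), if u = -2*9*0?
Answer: 599186285/1282 ≈ 4.6738e+5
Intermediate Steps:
u = 0 (u = -18*0 = 0)
c(r) = -3/1282 (c(r) = 3*((r + 0)/(r - 642*r))/2 = 3*(r/((-641*r)))/2 = 3*(r*(-1/(641*r)))/2 = (3/2)*(-1/641) = -3/1282)
467384 + c(-265) = 467384 - 3/1282 = 599186285/1282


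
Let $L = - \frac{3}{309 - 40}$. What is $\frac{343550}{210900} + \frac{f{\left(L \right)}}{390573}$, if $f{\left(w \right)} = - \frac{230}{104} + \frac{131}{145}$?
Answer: $\frac{3372417767281}{2070279055260} \approx 1.629$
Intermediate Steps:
$L = - \frac{3}{269} \approx -0.011152$
$f{\left(w \right)} = - \frac{9863}{7540}$ ($f{\left(w \right)} = \left(-230\right) \frac{1}{104} + 131 \cdot \frac{1}{145} = - \frac{115}{52} + \frac{131}{145} = - \frac{9863}{7540}$)
$\frac{343550}{210900} + \frac{f{\left(L \right)}}{390573} = \frac{343550}{210900} - \frac{9863}{7540 \cdot 390573} = 343550 \cdot \frac{1}{210900} - \frac{9863}{2944920420} = \frac{6871}{4218} - \frac{9863}{2944920420} = \frac{3372417767281}{2070279055260}$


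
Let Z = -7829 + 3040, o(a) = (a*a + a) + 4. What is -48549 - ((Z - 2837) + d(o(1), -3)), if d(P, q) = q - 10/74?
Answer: -1514035/37 ≈ -40920.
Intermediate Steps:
o(a) = 4 + a + a² (o(a) = (a² + a) + 4 = (a + a²) + 4 = 4 + a + a²)
d(P, q) = -5/37 + q (d(P, q) = q - 10*1/74 = q - 5/37 = -5/37 + q)
Z = -4789
-48549 - ((Z - 2837) + d(o(1), -3)) = -48549 - ((-4789 - 2837) + (-5/37 - 3)) = -48549 - (-7626 - 116/37) = -48549 - 1*(-282278/37) = -48549 + 282278/37 = -1514035/37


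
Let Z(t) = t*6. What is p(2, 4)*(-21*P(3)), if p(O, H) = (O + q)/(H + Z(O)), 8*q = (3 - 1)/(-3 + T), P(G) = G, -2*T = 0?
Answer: -483/64 ≈ -7.5469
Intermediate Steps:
T = 0 (T = -½*0 = 0)
q = -1/12 (q = ((3 - 1)/(-3 + 0))/8 = (2/(-3))/8 = (2*(-⅓))/8 = (⅛)*(-⅔) = -1/12 ≈ -0.083333)
Z(t) = 6*t
p(O, H) = (-1/12 + O)/(H + 6*O) (p(O, H) = (O - 1/12)/(H + 6*O) = (-1/12 + O)/(H + 6*O))
p(2, 4)*(-21*P(3)) = ((-1/12 + 2)/(4 + 6*2))*(-21*3) = ((23/12)/(4 + 12))*(-63) = ((23/12)/16)*(-63) = ((1/16)*(23/12))*(-63) = (23/192)*(-63) = -483/64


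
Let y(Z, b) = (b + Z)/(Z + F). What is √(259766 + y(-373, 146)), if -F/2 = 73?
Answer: √69970947339/519 ≈ 509.67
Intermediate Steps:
F = -146 (F = -2*73 = -146)
y(Z, b) = (Z + b)/(-146 + Z) (y(Z, b) = (b + Z)/(Z - 146) = (Z + b)/(-146 + Z))
√(259766 + y(-373, 146)) = √(259766 + (-373 + 146)/(-146 - 373)) = √(259766 - 227/(-519)) = √(259766 - 1/519*(-227)) = √(259766 + 227/519) = √(134818781/519) = √69970947339/519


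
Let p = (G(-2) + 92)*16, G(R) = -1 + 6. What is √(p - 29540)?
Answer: 2*I*√6997 ≈ 167.3*I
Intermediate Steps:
G(R) = 5
p = 1552 (p = (5 + 92)*16 = 97*16 = 1552)
√(p - 29540) = √(1552 - 29540) = √(-27988) = 2*I*√6997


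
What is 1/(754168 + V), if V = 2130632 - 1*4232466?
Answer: -1/1347666 ≈ -7.4202e-7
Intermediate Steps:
V = -2101834 (V = 2130632 - 4232466 = -2101834)
1/(754168 + V) = 1/(754168 - 2101834) = 1/(-1347666) = -1/1347666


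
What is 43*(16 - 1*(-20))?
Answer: 1548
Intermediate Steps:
43*(16 - 1*(-20)) = 43*(16 + 20) = 43*36 = 1548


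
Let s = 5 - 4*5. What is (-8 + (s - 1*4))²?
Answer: 729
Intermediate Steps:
s = -15 (s = 5 - 1*20 = 5 - 20 = -15)
(-8 + (s - 1*4))² = (-8 + (-15 - 1*4))² = (-8 + (-15 - 4))² = (-8 - 19)² = (-27)² = 729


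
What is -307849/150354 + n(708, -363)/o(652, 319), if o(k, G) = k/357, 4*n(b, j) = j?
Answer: -10143697703/196061616 ≈ -51.737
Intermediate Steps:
n(b, j) = j/4
o(k, G) = k/357 (o(k, G) = k*(1/357) = k/357)
-307849/150354 + n(708, -363)/o(652, 319) = -307849/150354 + ((¼)*(-363))/(((1/357)*652)) = -307849*1/150354 - 363/(4*652/357) = -307849/150354 - 363/4*357/652 = -307849/150354 - 129591/2608 = -10143697703/196061616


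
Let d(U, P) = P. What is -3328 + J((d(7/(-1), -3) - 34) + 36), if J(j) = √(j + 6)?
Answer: -3328 + √5 ≈ -3325.8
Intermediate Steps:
J(j) = √(6 + j)
-3328 + J((d(7/(-1), -3) - 34) + 36) = -3328 + √(6 + ((-3 - 34) + 36)) = -3328 + √(6 + (-37 + 36)) = -3328 + √(6 - 1) = -3328 + √5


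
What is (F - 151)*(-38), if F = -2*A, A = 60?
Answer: 10298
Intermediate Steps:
F = -120 (F = -2*60 = -120)
(F - 151)*(-38) = (-120 - 151)*(-38) = -271*(-38) = 10298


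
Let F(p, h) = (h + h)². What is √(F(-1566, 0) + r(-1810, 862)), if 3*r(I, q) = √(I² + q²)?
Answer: 2^(¾)*√3*502393^(¼)/3 ≈ 25.851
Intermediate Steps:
F(p, h) = 4*h² (F(p, h) = (2*h)² = 4*h²)
r(I, q) = √(I² + q²)/3
√(F(-1566, 0) + r(-1810, 862)) = √(4*0² + √((-1810)² + 862²)/3) = √(4*0 + √(3276100 + 743044)/3) = √(0 + √4019144/3) = √(0 + (2*√1004786)/3) = √(0 + 2*√1004786/3) = √(2*√1004786/3) = 2^(¾)*(√3*502393^(¼))/3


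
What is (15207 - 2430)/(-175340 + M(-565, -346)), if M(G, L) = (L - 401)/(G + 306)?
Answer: -3309243/45412313 ≈ -0.072871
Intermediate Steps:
M(G, L) = (-401 + L)/(306 + G)
(15207 - 2430)/(-175340 + M(-565, -346)) = (15207 - 2430)/(-175340 + (-401 - 346)/(306 - 565)) = 12777/(-175340 - 747/(-259)) = 12777/(-175340 - 1/259*(-747)) = 12777/(-175340 + 747/259) = 12777/(-45412313/259) = 12777*(-259/45412313) = -3309243/45412313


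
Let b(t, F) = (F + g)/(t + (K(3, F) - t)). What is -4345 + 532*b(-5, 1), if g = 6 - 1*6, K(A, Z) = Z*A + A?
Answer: -12769/3 ≈ -4256.3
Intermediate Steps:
K(A, Z) = A + A*Z (K(A, Z) = A*Z + A = A + A*Z)
g = 0 (g = 6 - 6 = 0)
b(t, F) = F/(3 + 3*F) (b(t, F) = (F + 0)/(t + (3*(1 + F) - t)) = F/(t + ((3 + 3*F) - t)) = F/(t + (3 - t + 3*F)) = F/(3 + 3*F))
-4345 + 532*b(-5, 1) = -4345 + 532*((1/3)*1/(1 + 1)) = -4345 + 532*((1/3)*1/2) = -4345 + 532*((1/3)*1*(1/2)) = -4345 + 532*(1/6) = -4345 + 266/3 = -12769/3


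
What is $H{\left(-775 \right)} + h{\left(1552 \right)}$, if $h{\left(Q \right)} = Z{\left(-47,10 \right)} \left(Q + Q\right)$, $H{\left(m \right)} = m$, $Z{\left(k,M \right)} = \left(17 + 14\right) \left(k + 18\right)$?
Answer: $-2791271$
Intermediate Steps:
$Z{\left(k,M \right)} = 558 + 31 k$ ($Z{\left(k,M \right)} = 31 \left(18 + k\right) = 558 + 31 k$)
$h{\left(Q \right)} = - 1798 Q$ ($h{\left(Q \right)} = \left(558 + 31 \left(-47\right)\right) \left(Q + Q\right) = \left(558 - 1457\right) 2 Q = - 899 \cdot 2 Q = - 1798 Q$)
$H{\left(-775 \right)} + h{\left(1552 \right)} = -775 - 2790496 = -2791271$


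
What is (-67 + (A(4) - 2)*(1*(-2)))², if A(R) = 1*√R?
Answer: 4489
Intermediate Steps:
A(R) = √R
(-67 + (A(4) - 2)*(1*(-2)))² = (-67 + (√4 - 2)*(1*(-2)))² = (-67 + (2 - 2)*(-2))² = (-67 + 0*(-2))² = (-67 + 0)² = (-67)² = 4489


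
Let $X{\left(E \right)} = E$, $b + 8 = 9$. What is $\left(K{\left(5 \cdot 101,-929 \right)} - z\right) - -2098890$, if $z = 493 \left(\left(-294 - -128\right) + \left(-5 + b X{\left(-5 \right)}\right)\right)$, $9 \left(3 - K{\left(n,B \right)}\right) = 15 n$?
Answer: $\frac{6554458}{3} \approx 2.1848 \cdot 10^{6}$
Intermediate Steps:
$b = 1$ ($b = -8 + 9 = 1$)
$K{\left(n,B \right)} = 3 - \frac{5 n}{3}$ ($K{\left(n,B \right)} = 3 - \frac{15 n}{9} = 3 - \frac{5 n}{3}$)
$z = -86768$ ($z = 493 \left(\left(-294 - -128\right) + \left(-5 + 1 \left(-5\right)\right)\right) = 493 \left(\left(-294 + 128\right) - 10\right) = 493 \left(-166 - 10\right) = 493 \left(-176\right) = -86768$)
$\left(K{\left(5 \cdot 101,-929 \right)} - z\right) - -2098890 = \left(\left(3 - \frac{5 \cdot 5 \cdot 101}{3}\right) - -86768\right) - -2098890 = \left(\left(3 - \frac{2525}{3}\right) + 86768\right) + 2098890 = \left(- \frac{2516}{3} + 86768\right) + 2098890 = \frac{257788}{3} + 2098890 = \frac{6554458}{3}$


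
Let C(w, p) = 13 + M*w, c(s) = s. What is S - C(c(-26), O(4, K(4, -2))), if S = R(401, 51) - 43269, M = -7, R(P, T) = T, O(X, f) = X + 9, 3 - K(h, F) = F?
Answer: -43413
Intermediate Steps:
K(h, F) = 3 - F
O(X, f) = 9 + X
C(w, p) = 13 - 7*w
S = -43218 (S = 51 - 43269 = -43218)
S - C(c(-26), O(4, K(4, -2))) = -43218 - (13 - 7*(-26)) = -43218 - (13 + 182) = -43218 - 1*195 = -43218 - 195 = -43413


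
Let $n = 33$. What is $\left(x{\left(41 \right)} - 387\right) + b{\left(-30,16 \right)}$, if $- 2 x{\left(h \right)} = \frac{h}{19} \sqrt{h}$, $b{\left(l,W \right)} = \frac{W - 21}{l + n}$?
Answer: $- \frac{1166}{3} - \frac{41 \sqrt{41}}{38} \approx -395.58$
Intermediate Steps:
$b{\left(l,W \right)} = \frac{-21 + W}{33 + l}$ ($b{\left(l,W \right)} = \frac{W - 21}{l + 33} = \frac{-21 + W}{33 + l}$)
$x{\left(h \right)} = - \frac{h^{\frac{3}{2}}}{38}$ ($x{\left(h \right)} = - \frac{\frac{h}{19} \sqrt{h}}{2} = - \frac{\frac{1}{19} h^{\frac{3}{2}}}{2} = - \frac{h^{\frac{3}{2}}}{38}$)
$\left(x{\left(41 \right)} - 387\right) + b{\left(-30,16 \right)} = \left(- \frac{41^{\frac{3}{2}}}{38} - 387\right) + \frac{-21 + 16}{33 - 30} = \left(- \frac{41 \sqrt{41}}{38} - 387\right) + \frac{1}{3} \left(-5\right) = \left(-387 - \frac{41 \sqrt{41}}{38}\right) - \frac{5}{3} = - \frac{1166}{3} - \frac{41 \sqrt{41}}{38}$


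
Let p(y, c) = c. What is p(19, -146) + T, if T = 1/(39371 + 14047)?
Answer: -7799027/53418 ≈ -146.00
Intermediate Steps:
T = 1/53418 ≈ 1.8720e-5
p(19, -146) + T = -146 + 1/53418 = -7799027/53418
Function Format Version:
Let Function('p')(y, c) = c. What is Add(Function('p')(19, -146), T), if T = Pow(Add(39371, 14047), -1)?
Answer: Rational(-7799027, 53418) ≈ -146.00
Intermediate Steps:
T = Rational(1, 53418) (T = Pow(53418, -1) = Rational(1, 53418) ≈ 1.8720e-5)
Add(Function('p')(19, -146), T) = Add(-146, Rational(1, 53418)) = Rational(-7799027, 53418)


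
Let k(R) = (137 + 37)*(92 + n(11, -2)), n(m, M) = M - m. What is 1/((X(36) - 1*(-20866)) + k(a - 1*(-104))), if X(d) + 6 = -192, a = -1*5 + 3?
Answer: 1/34414 ≈ 2.9058e-5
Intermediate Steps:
a = -2 (a = -5 + 3 = -2)
X(d) = -198 (X(d) = -6 - 192 = -198)
k(R) = 13746 (k(R) = (137 + 37)*(92 + (-2 - 1*11)) = 174*(92 + (-2 - 11)) = 174*(92 - 13) = 174*79 = 13746)
1/((X(36) - 1*(-20866)) + k(a - 1*(-104))) = 1/((-198 - 1*(-20866)) + 13746) = 1/((-198 + 20866) + 13746) = 1/(20668 + 13746) = 1/34414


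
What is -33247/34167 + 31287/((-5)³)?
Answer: -1073138804/4270875 ≈ -251.27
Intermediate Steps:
-33247/34167 + 31287/((-5)³) = -33247*1/34167 + 31287/(-125) = -33247/34167 + 31287*(-1/125) = -33247/34167 - 31287/125 = -1073138804/4270875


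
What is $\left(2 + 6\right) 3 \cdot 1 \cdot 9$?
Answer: $216$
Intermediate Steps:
$\left(2 + 6\right) 3 \cdot 1 \cdot 9 = 8 \cdot 3 \cdot 1 \cdot 9 = 24 \cdot 1 \cdot 9 = 24 \cdot 9 = 216$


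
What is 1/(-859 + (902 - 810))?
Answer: -1/767 ≈ -0.0013038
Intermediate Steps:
1/(-859 + (902 - 810)) = 1/(-859 + 92) = 1/(-767) = -1/767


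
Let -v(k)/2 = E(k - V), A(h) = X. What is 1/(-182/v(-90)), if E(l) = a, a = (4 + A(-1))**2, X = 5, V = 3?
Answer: 81/91 ≈ 0.89011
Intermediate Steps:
A(h) = 5
a = 81 (a = (4 + 5)**2 = 9**2 = 81)
E(l) = 81
v(k) = -162 (v(k) = -2*81 = -162)
1/(-182/v(-90)) = 1/(-182/(-162)) = 1/(-182*(-1/162)) = 1/(91/81) = 81/91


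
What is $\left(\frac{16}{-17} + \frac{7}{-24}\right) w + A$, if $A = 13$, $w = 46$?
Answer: $- \frac{8917}{204} \approx -43.711$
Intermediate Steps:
$\left(\frac{16}{-17} + \frac{7}{-24}\right) w + A = \left(\frac{16}{-17} + \frac{7}{-24}\right) 46 + 13 = \left(16 \left(- \frac{1}{17}\right) + 7 \left(- \frac{1}{24}\right)\right) 46 + 13 = \left(- \frac{16}{17} - \frac{7}{24}\right) 46 + 13 = \left(- \frac{503}{408}\right) 46 + 13 = - \frac{11569}{204} + 13 = - \frac{8917}{204}$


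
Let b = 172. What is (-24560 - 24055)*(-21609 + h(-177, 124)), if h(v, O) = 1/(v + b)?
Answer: 1050531258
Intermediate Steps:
h(v, O) = 1/(172 + v) (h(v, O) = 1/(v + 172) = 1/(172 + v))
(-24560 - 24055)*(-21609 + h(-177, 124)) = (-24560 - 24055)*(-21609 + 1/(172 - 177)) = -48615*(-21609 + 1/(-5)) = -48615*(-21609 - ⅕) = -48615*(-108046/5) = 1050531258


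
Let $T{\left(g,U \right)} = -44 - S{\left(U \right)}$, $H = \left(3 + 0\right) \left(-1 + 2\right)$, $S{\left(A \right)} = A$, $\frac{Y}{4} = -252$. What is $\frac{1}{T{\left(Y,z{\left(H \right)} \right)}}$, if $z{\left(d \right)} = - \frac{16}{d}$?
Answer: $- \frac{3}{116} \approx -0.025862$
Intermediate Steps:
$Y = -1008$ ($Y = 4 \left(-252\right) = -1008$)
$H = 3$ ($H = 3 \cdot 1 = 3$)
$T{\left(g,U \right)} = -44 - U$
$\frac{1}{T{\left(Y,z{\left(H \right)} \right)}} = \frac{1}{-44 - - \frac{16}{3}} = \frac{1}{-44 + \frac{16}{3}} = \frac{1}{- \frac{116}{3}} = - \frac{3}{116}$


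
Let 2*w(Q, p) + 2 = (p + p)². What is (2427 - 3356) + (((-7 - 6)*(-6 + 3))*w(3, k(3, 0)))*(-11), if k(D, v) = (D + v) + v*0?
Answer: -8222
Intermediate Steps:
k(D, v) = D + v (k(D, v) = (D + v) + 0 = D + v)
w(Q, p) = -1 + 2*p² (w(Q, p) = -1 + (p + p)²/2 = -1 + (2*p)²/2 = -1 + (4*p²)/2 = -1 + 2*p²)
(2427 - 3356) + (((-7 - 6)*(-6 + 3))*w(3, k(3, 0)))*(-11) = (2427 - 3356) + (((-7 - 6)*(-6 + 3))*(-1 + 2*(3 + 0)²))*(-11) = -929 + ((-13*(-3))*(-1 + 2*3²))*(-11) = -929 + (39*(-1 + 2*9))*(-11) = -929 + (39*(-1 + 18))*(-11) = -929 + (39*17)*(-11) = -929 + 663*(-11) = -929 - 7293 = -8222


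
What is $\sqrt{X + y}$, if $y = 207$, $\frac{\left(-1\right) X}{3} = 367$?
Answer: $i \sqrt{894} \approx 29.9 i$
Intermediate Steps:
$X = -1101$ ($X = \left(-3\right) 367 = -1101$)
$\sqrt{X + y} = \sqrt{-1101 + 207} = \sqrt{-894} = i \sqrt{894}$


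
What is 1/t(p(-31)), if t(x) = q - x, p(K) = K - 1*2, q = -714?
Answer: -1/681 ≈ -0.0014684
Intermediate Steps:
p(K) = -2 + K (p(K) = K - 2 = -2 + K)
t(x) = -714 - x
1/t(p(-31)) = 1/(-714 - (-2 - 31)) = 1/(-714 - 1*(-33)) = 1/(-714 + 33) = 1/(-681) = -1/681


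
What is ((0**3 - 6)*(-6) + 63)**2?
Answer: 9801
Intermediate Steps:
((0**3 - 6)*(-6) + 63)**2 = ((0 - 6)*(-6) + 63)**2 = (-6*(-6) + 63)**2 = (36 + 63)**2 = 99**2 = 9801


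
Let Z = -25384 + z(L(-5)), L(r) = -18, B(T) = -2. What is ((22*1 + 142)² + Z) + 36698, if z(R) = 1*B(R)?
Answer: 38208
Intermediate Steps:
z(R) = -2 (z(R) = 1*(-2) = -2)
Z = -25386 (Z = -25384 - 2 = -25386)
((22*1 + 142)² + Z) + 36698 = ((22*1 + 142)² - 25386) + 36698 = ((22 + 142)² - 25386) + 36698 = (164² - 25386) + 36698 = (26896 - 25386) + 36698 = 1510 + 36698 = 38208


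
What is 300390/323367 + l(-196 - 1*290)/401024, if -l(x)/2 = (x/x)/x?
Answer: 9757551655949/10503912152448 ≈ 0.92894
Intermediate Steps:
l(x) = -2/x (l(x) = -2*x/x/x = -2/x)
300390/323367 + l(-196 - 1*290)/401024 = 300390/323367 - 2/(-196 - 1*290)/401024 = 300390*(1/323367) - 2/(-196 - 290)*(1/401024) = 100130/107789 - 2/(-486)*(1/401024) = 100130/107789 - 2*(-1/486)*(1/401024) = 100130/107789 + (1/243)*(1/401024) = 100130/107789 + 1/97448832 = 9757551655949/10503912152448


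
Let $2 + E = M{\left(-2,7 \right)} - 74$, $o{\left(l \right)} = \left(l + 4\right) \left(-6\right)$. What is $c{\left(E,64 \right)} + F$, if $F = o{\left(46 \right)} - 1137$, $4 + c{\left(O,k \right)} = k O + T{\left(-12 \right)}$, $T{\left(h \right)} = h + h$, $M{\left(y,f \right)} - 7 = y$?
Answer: $-6009$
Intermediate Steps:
$M{\left(y,f \right)} = 7 + y$
$T{\left(h \right)} = 2 h$
$o{\left(l \right)} = -24 - 6 l$ ($o{\left(l \right)} = \left(4 + l\right) \left(-6\right) = -24 - 6 l$)
$E = -71$ ($E = -2 + \left(\left(7 - 2\right) - 74\right) = -2 + \left(5 - 74\right) = -2 - 69 = -71$)
$c{\left(O,k \right)} = -28 + O k$ ($c{\left(O,k \right)} = -4 + \left(k O + 2 \left(-12\right)\right) = -4 + \left(O k - 24\right) = -4 + \left(-24 + O k\right) = -28 + O k$)
$F = -1437$ ($F = \left(-24 - 276\right) - 1137 = -300 - 1137 = -1437$)
$c{\left(E,64 \right)} + F = \left(-28 - 4544\right) - 1437 = -4572 - 1437 = -6009$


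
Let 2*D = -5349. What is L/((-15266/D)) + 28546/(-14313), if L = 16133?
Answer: 72604396297/25706148 ≈ 2824.4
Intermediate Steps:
D = -5349/2 (D = (½)*(-5349) = -5349/2 ≈ -2674.5)
L/((-15266/D)) + 28546/(-14313) = 16133/((-15266/(-5349/2))) + 28546/(-14313) = 16133/((-15266*(-2/5349))) + 28546*(-1/14313) = 16133/(30532/5349) - 28546/14313 = 16133*(5349/30532) - 28546/14313 = 5076201/1796 - 28546/14313 = 72604396297/25706148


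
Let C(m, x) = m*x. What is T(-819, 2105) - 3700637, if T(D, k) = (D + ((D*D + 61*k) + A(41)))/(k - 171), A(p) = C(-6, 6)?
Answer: -7156233647/1934 ≈ -3.7002e+6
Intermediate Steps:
A(p) = -36 (A(p) = -6*6 = -36)
T(D, k) = (-36 + D + D² + 61*k)/(-171 + k) (T(D, k) = (D + ((D*D + 61*k) - 36))/(k - 171) = (D + ((D² + 61*k) - 36))/(-171 + k) = (D + (-36 + D² + 61*k))/(-171 + k) = (-36 + D + D² + 61*k)/(-171 + k))
T(-819, 2105) - 3700637 = (-36 - 819 + (-819)² + 61*2105)/(-171 + 2105) - 3700637 = (-36 - 819 + 670761 + 128405)/1934 - 3700637 = (1/1934)*798311 - 3700637 = 798311/1934 - 3700637 = -7156233647/1934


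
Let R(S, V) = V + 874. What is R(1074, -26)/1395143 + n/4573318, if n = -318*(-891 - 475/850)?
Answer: 6790193143969/108467354106058 ≈ 0.062601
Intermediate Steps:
n = 4819767/17 (n = -318*(-891 - 475*1/850) = -318*(-891 - 19/34) = -318*(-30313/34) = 4819767/17 ≈ 2.8352e+5)
R(S, V) = 874 + V
R(1074, -26)/1395143 + n/4573318 = (874 - 26)/1395143 + (4819767/17)/4573318 = 848*(1/1395143) + (4819767/17)*(1/4573318) = 848/1395143 + 4819767/77746406 = 6790193143969/108467354106058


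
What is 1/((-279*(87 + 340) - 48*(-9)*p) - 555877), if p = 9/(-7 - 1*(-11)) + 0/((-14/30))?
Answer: -1/674038 ≈ -1.4836e-6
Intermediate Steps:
p = 9/4 (p = 9/(-7 + 11) + 0/((-14*1/30)) = 9/4 + 0/(-7/15) = 9*(¼) + 0*(-15/7) = 9/4 + 0 = 9/4 ≈ 2.2500)
1/((-279*(87 + 340) - 48*(-9)*p) - 555877) = 1/((-279*(87 + 340) - 48*(-9)*9/4) - 555877) = 1/((-279*427 - (-432)*9/4) - 555877) = 1/((-119133 - 1*(-972)) - 555877) = 1/((-119133 + 972) - 555877) = 1/(-118161 - 555877) = 1/(-674038) = -1/674038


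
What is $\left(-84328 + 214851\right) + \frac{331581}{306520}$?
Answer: $\frac{40008241541}{306520} \approx 1.3052 \cdot 10^{5}$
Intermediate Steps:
$\left(-84328 + 214851\right) + \frac{331581}{306520} = 130523 + 331581 \cdot \frac{1}{306520} = 130523 + \frac{331581}{306520} = \frac{40008241541}{306520}$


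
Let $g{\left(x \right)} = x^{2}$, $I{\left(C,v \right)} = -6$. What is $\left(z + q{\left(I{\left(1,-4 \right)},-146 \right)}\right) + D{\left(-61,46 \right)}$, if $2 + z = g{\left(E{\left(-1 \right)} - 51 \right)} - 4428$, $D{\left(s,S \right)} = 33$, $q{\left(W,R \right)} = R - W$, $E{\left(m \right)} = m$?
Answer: $-1833$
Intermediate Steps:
$z = -1726$ ($z = -2 + \left(\left(-1 - 51\right)^{2} - 4428\right) = -2 - \left(4428 - \left(-52\right)^{2}\right) = -2 + \left(2704 - 4428\right) = -2 - 1724 = -1726$)
$\left(z + q{\left(I{\left(1,-4 \right)},-146 \right)}\right) + D{\left(-61,46 \right)} = \left(-1726 - 140\right) + 33 = -1866 + 33 = -1833$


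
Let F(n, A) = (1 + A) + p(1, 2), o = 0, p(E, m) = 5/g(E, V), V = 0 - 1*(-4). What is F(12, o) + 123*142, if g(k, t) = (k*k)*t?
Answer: 69873/4 ≈ 17468.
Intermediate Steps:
V = 4 (V = 0 + 4 = 4)
g(k, t) = t*k² (g(k, t) = k²*t = t*k²)
p(E, m) = 5/(4*E²) (p(E, m) = 5/((4*E²)) = 5*(1/(4*E²)) = 5/(4*E²))
F(n, A) = 9/4 + A (F(n, A) = (1 + A) + (5/4)/1² = (1 + A) + (5/4)*1 = (1 + A) + 5/4 = 9/4 + A)
F(12, o) + 123*142 = (9/4 + 0) + 123*142 = 9/4 + 17466 = 69873/4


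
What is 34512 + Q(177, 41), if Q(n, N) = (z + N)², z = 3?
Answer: 36448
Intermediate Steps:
Q(n, N) = (3 + N)²
34512 + Q(177, 41) = 34512 + (3 + 41)² = 34512 + 44² = 34512 + 1936 = 36448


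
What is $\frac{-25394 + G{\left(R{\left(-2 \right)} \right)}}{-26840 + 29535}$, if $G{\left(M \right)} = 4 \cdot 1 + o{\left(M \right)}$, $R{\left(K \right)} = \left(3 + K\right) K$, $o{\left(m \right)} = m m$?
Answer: $- \frac{25386}{2695} \approx -9.4197$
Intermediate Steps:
$o{\left(m \right)} = m^{2}$
$R{\left(K \right)} = K \left(3 + K\right)$
$G{\left(M \right)} = 4 + M^{2}$ ($G{\left(M \right)} = 4 \cdot 1 + M^{2} = 4 + M^{2}$)
$\frac{-25394 + G{\left(R{\left(-2 \right)} \right)}}{-26840 + 29535} = \frac{-25394 + \left(4 + \left(- 2 \left(3 - 2\right)\right)^{2}\right)}{-26840 + 29535} = \frac{-25394 + \left(4 + \left(\left(-2\right) 1\right)^{2}\right)}{2695} = \left(-25394 + \left(4 + \left(-2\right)^{2}\right)\right) \frac{1}{2695} = \left(-25394 + \left(4 + 4\right)\right) \frac{1}{2695} = \left(-25394 + 8\right) \frac{1}{2695} = \left(-25386\right) \frac{1}{2695} = - \frac{25386}{2695}$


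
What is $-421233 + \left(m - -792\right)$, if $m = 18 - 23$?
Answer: $-420446$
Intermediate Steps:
$m = -5$ ($m = 18 - 23 = -5$)
$-421233 + \left(m - -792\right) = -421233 - -787 = -421233 + \left(-5 + 792\right) = -421233 + 787 = -420446$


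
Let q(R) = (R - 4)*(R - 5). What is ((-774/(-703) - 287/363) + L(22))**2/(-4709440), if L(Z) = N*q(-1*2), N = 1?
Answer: -116578210585321/306685447147506240 ≈ -0.00038012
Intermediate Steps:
q(R) = (-5 + R)*(-4 + R) (q(R) = (-4 + R)*(-5 + R) = (-5 + R)*(-4 + R))
L(Z) = 42 (L(Z) = 1*(20 + (-1*2)**2 - (-9)*2) = 1*(20 + (-2)**2 - 9*(-2)) = 1*(20 + 4 + 18) = 1*42 = 42)
((-774/(-703) - 287/363) + L(22))**2/(-4709440) = ((-774/(-703) - 287/363) + 42)**2/(-4709440) = ((-774*(-1/703) - 287*1/363) + 42)**2*(-1/4709440) = ((774/703 - 287/363) + 42)**2*(-1/4709440) = (79201/255189 + 42)**2*(-1/4709440) = (10797139/255189)**2*(-1/4709440) = (116578210585321/65121425721)*(-1/4709440) = -116578210585321/306685447147506240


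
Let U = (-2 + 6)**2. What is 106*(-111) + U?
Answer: -11750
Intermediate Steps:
U = 16 (U = 4**2 = 16)
106*(-111) + U = 106*(-111) + 16 = -11766 + 16 = -11750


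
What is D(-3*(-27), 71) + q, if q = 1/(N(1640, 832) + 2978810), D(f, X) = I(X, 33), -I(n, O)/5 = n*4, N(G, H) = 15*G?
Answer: -4264842199/3003410 ≈ -1420.0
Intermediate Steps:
I(n, O) = -20*n (I(n, O) = -5*n*4 = -20*n)
D(f, X) = -20*X
q = 1/3003410 (q = 1/(15*1640 + 2978810) = 1/(24600 + 2978810) = 1/3003410 ≈ 3.3296e-7)
D(-3*(-27), 71) + q = -20*71 + 1/3003410 = -1420 + 1/3003410 = -4264842199/3003410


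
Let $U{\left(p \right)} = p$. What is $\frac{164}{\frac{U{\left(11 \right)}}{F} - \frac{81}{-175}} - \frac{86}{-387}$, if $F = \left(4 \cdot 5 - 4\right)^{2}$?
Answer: $\frac{66170122}{203949} \approx 324.44$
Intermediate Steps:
$F = 256$ ($F = \left(20 - 4\right)^{2} = 16^{2} = 256$)
$\frac{164}{\frac{U{\left(11 \right)}}{F} - \frac{81}{-175}} - \frac{86}{-387} = \frac{164}{\frac{11}{256} - \frac{81}{-175}} - \frac{86}{-387} = \frac{164}{11 \cdot \frac{1}{256} - - \frac{81}{175}} - - \frac{2}{9} = \frac{164}{\frac{11}{256} + \frac{81}{175}} + \frac{2}{9} = \frac{164}{\frac{22661}{44800}} + \frac{2}{9} = 164 \cdot \frac{44800}{22661} + \frac{2}{9} = \frac{7347200}{22661} + \frac{2}{9} = \frac{66170122}{203949}$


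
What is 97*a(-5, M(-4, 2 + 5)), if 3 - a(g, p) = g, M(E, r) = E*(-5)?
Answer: 776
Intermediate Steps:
M(E, r) = -5*E
a(g, p) = 3 - g
97*a(-5, M(-4, 2 + 5)) = 97*(3 - 1*(-5)) = 97*(3 + 5) = 97*8 = 776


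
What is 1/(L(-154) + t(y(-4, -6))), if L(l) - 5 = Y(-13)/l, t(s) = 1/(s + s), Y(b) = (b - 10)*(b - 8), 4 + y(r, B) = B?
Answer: 220/399 ≈ 0.55138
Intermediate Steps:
y(r, B) = -4 + B
Y(b) = (-10 + b)*(-8 + b)
t(s) = 1/(2*s)
L(l) = 5 + 483/l (L(l) = 5 + (80 + (-13)² - 18*(-13))/l = 5 + (80 + 169 + 234)/l = 5 + 483/l)
1/(L(-154) + t(y(-4, -6))) = 1/((5 + 483/(-154)) + 1/(2*(-4 - 6))) = 1/((5 + 483*(-1/154)) + (½)/(-10)) = 1/((5 - 69/22) + (½)*(-⅒)) = 1/(41/22 - 1/20) = 1/(399/220) = 220/399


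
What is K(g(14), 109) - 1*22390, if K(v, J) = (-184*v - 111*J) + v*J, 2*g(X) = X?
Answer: -35014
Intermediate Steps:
g(X) = X/2
K(v, J) = -184*v - 111*J + J*v (K(v, J) = (-184*v - 111*J) + J*v = -184*v - 111*J + J*v)
K(g(14), 109) - 1*22390 = (-92*14 - 111*109 + 109*((½)*14)) - 1*22390 = (-184*7 - 12099 + 109*7) - 22390 = (-1288 - 12099 + 763) - 22390 = -12624 - 22390 = -35014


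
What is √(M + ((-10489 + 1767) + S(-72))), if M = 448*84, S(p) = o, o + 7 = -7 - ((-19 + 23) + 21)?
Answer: √28871 ≈ 169.91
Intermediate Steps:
o = -39 (o = -7 + (-7 - ((-19 + 23) + 21)) = -7 + (-7 - (4 + 21)) = -7 + (-7 - 1*25) = -7 + (-7 - 25) = -7 - 32 = -39)
S(p) = -39
M = 37632
√(M + ((-10489 + 1767) + S(-72))) = √(37632 + ((-10489 + 1767) - 39)) = √(37632 + (-8722 - 39)) = √(37632 - 8761) = √28871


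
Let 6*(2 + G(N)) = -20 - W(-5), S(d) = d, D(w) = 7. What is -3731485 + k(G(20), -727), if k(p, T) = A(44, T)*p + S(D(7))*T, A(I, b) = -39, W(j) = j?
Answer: -7472797/2 ≈ -3.7364e+6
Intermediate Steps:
G(N) = -9/2 (G(N) = -2 + (-20 - 1*(-5))/6 = -2 + (-20 + 5)/6 = -2 + (⅙)*(-15) = -2 - 5/2 = -9/2)
k(p, T) = -39*p + 7*T
-3731485 + k(G(20), -727) = -3731485 + (-39*(-9/2) + 7*(-727)) = -3731485 + (351/2 - 5089) = -3731485 - 9827/2 = -7472797/2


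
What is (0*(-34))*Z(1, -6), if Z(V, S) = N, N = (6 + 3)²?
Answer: 0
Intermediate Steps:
N = 81 (N = 9² = 81)
Z(V, S) = 81
(0*(-34))*Z(1, -6) = (0*(-34))*81 = 0*81 = 0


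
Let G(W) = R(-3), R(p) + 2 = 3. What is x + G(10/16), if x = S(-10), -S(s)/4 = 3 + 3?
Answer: -23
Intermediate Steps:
R(p) = 1 (R(p) = -2 + 3 = 1)
G(W) = 1
S(s) = -24 (S(s) = -4*(3 + 3) = -4*6 = -24)
x = -24
x + G(10/16) = -24 + 1 = -23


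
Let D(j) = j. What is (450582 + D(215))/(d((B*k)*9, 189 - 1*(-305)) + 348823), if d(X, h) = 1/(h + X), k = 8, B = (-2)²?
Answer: 352523254/272779587 ≈ 1.2923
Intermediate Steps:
B = 4
d(X, h) = 1/(X + h)
(450582 + D(215))/(d((B*k)*9, 189 - 1*(-305)) + 348823) = (450582 + 215)/(1/((4*8)*9 + (189 - 1*(-305))) + 348823) = 450797/(1/(32*9 + (189 + 305)) + 348823) = 450797/(1/(288 + 494) + 348823) = 450797/(1/782 + 348823) = 450797/(272779587/782) = 450797*(782/272779587) = 352523254/272779587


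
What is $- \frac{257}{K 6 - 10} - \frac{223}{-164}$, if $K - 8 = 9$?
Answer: $- \frac{1352}{943} \approx -1.4337$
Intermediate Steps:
$K = 17$ ($K = 8 + 9 = 17$)
$- \frac{257}{K 6 - 10} - \frac{223}{-164} = - \frac{257}{17 \cdot 6 - 10} - \frac{223}{-164} = - \frac{257}{102 - 10} - - \frac{223}{164} = - \frac{257}{92} + \frac{223}{164} = - \frac{1352}{943}$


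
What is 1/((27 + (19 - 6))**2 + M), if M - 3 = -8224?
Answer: -1/6621 ≈ -0.00015103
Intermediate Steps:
M = -8221 (M = 3 - 8224 = -8221)
1/((27 + (19 - 6))**2 + M) = 1/((27 + (19 - 6))**2 - 8221) = 1/((27 + 13)**2 - 8221) = 1/(40**2 - 8221) = 1/(1600 - 8221) = 1/(-6621) = -1/6621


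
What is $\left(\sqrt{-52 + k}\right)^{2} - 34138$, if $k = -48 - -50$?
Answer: $-34188$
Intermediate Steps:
$k = 2$ ($k = -48 + 50 = 2$)
$\left(\sqrt{-52 + k}\right)^{2} - 34138 = \left(\sqrt{-52 + 2}\right)^{2} - 34138 = \left(\sqrt{-50}\right)^{2} - 34138 = \left(5 i \sqrt{2}\right)^{2} - 34138 = -50 - 34138 = -34188$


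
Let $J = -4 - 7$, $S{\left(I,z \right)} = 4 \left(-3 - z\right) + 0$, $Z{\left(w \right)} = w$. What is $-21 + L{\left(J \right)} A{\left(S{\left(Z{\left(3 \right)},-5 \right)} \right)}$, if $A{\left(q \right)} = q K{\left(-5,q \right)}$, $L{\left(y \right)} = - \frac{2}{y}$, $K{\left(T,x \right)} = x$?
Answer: $- \frac{103}{11} \approx -9.3636$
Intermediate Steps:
$S{\left(I,z \right)} = -12 - 4 z$ ($S{\left(I,z \right)} = \left(-12 - 4 z\right) + 0 = -12 - 4 z$)
$J = -11$ ($J = -4 - 7 = -11$)
$A{\left(q \right)} = q^{2}$ ($A{\left(q \right)} = q q = q^{2}$)
$-21 + L{\left(J \right)} A{\left(S{\left(Z{\left(3 \right)},-5 \right)} \right)} = -21 + - \frac{2}{-11} \left(-12 - -20\right)^{2} = -21 + \left(-2\right) \left(- \frac{1}{11}\right) \left(-12 + 20\right)^{2} = -21 + \frac{2 \cdot 8^{2}}{11} = -21 + \frac{2}{11} \cdot 64 = -21 + \frac{128}{11} = - \frac{103}{11}$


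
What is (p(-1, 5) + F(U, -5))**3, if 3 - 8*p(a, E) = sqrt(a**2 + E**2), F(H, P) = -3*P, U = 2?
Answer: (123 - sqrt(26))**3/512 ≈ 3201.0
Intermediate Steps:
p(a, E) = 3/8 - sqrt(E**2 + a**2)/8 (p(a, E) = 3/8 - sqrt(a**2 + E**2)/8 = 3/8 - sqrt(E**2 + a**2)/8)
(p(-1, 5) + F(U, -5))**3 = ((3/8 - sqrt(5**2 + (-1)**2)/8) - 3*(-5))**3 = ((3/8 - sqrt(25 + 1)/8) + 15)**3 = ((3/8 - sqrt(26)/8) + 15)**3 = (123/8 - sqrt(26)/8)**3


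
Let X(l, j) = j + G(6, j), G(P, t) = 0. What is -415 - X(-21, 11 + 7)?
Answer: -433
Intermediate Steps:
X(l, j) = j (X(l, j) = j + 0 = j)
-415 - X(-21, 11 + 7) = -415 - (11 + 7) = -415 - 1*18 = -415 - 18 = -433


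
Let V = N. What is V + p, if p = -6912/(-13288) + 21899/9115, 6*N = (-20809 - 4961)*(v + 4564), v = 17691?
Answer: -1447161696028776/15140015 ≈ -9.5585e+7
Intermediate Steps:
N = -95585225 (N = ((-20809 - 4961)*(17691 + 4564))/6 = (-25770*22255)/6 = (⅙)*(-573511350) = -95585225)
V = -95585225
p = 44249599/15140015 (p = -6912*(-1/13288) + 21899*(1/9115) = 864/1661 + 21899/9115 = 44249599/15140015 ≈ 2.9227)
V + p = -95585225 + 44249599/15140015 = -1447161696028776/15140015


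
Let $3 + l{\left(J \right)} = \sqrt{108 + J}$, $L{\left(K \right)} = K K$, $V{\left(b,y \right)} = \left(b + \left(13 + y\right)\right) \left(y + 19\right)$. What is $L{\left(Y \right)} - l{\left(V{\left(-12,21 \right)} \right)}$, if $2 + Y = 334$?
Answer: $110227 - 2 \sqrt{247} \approx 1.102 \cdot 10^{5}$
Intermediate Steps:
$V{\left(b,y \right)} = \left(19 + y\right) \left(13 + b + y\right)$ ($V{\left(b,y \right)} = \left(13 + b + y\right) \left(19 + y\right) = \left(19 + y\right) \left(13 + b + y\right)$)
$Y = 332$ ($Y = -2 + 334 = 332$)
$L{\left(K \right)} = K^{2}$
$l{\left(J \right)} = -3 + \sqrt{108 + J}$
$L{\left(Y \right)} - l{\left(V{\left(-12,21 \right)} \right)} = 332^{2} - \left(-3 + \sqrt{108 + \left(247 + 21^{2} + 19 \left(-12\right) + 32 \cdot 21 - 252\right)}\right) = 110224 - \left(-3 + \sqrt{108 + \left(247 + 441 - 228 + 672 - 252\right)}\right) = 110224 - \left(-3 + \sqrt{108 + 880}\right) = 110224 - \left(-3 + \sqrt{988}\right) = 110224 - \left(-3 + 2 \sqrt{247}\right) = 110224 + \left(3 - 2 \sqrt{247}\right) = 110227 - 2 \sqrt{247}$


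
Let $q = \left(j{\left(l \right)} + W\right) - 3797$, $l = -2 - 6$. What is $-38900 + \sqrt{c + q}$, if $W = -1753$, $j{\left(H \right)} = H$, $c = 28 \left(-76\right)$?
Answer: $-38900 + 3 i \sqrt{854} \approx -38900.0 + 87.67 i$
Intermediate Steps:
$c = -2128$
$l = -8$ ($l = -2 - 6 = -8$)
$q = -5558$ ($q = \left(-8 - 1753\right) - 3797 = -1761 - 3797 = -5558$)
$-38900 + \sqrt{c + q} = -38900 + \sqrt{-2128 - 5558} = -38900 + \sqrt{-7686} = -38900 + 3 i \sqrt{854}$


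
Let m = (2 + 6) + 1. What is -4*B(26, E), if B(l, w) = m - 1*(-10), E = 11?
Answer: -76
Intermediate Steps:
m = 9 (m = 8 + 1 = 9)
B(l, w) = 19 (B(l, w) = 9 - 1*(-10) = 9 + 10 = 19)
-4*B(26, E) = -4*19 = -76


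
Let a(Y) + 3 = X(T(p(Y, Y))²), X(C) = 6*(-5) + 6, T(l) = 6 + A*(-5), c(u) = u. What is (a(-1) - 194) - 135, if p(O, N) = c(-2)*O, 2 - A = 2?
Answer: -356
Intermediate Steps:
A = 0 (A = 2 - 1*2 = 2 - 2 = 0)
p(O, N) = -2*O
T(l) = 6 (T(l) = 6 + 0*(-5) = 6 + 0 = 6)
X(C) = -24 (X(C) = -30 + 6 = -24)
a(Y) = -27 (a(Y) = -3 - 24 = -27)
(a(-1) - 194) - 135 = (-27 - 194) - 135 = -221 - 135 = -356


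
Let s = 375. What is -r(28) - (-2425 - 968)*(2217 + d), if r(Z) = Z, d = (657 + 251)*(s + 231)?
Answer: 1874513717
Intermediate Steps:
d = 550248 (d = (657 + 251)*(375 + 231) = 908*606 = 550248)
-r(28) - (-2425 - 968)*(2217 + d) = -1*28 - (-2425 - 968)*(2217 + 550248) = -28 - (-3393)*552465 = -28 - 1*(-1874513745) = -28 + 1874513745 = 1874513717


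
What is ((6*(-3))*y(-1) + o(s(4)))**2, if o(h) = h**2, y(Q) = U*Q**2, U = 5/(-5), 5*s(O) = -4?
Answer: 217156/625 ≈ 347.45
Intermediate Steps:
s(O) = -4/5 (s(O) = (1/5)*(-4) = -4/5)
U = -1 (U = 5*(-1/5) = -1)
y(Q) = -Q**2
((6*(-3))*y(-1) + o(s(4)))**2 = ((6*(-3))*(-1*(-1)**2) + (-4/5)**2)**2 = (-(-18) + 16/25)**2 = (-18*(-1) + 16/25)**2 = (18 + 16/25)**2 = (466/25)**2 = 217156/625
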